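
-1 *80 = -80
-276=-276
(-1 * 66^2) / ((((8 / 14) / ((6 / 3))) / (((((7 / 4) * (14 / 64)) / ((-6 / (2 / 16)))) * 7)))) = 871563 / 1024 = 851.14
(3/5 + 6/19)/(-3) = -29/95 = -0.31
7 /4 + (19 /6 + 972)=11723 /12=976.92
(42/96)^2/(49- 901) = -49/218112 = -0.00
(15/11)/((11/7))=105/121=0.87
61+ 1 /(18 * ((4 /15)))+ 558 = 14861 /24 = 619.21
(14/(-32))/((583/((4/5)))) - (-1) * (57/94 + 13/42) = 10533731/11508420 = 0.92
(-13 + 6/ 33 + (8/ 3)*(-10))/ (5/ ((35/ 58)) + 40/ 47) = -428687/ 99198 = -4.32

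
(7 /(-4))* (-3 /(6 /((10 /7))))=5 /4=1.25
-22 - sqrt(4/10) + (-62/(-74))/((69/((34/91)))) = -5110052/232323 - sqrt(10)/5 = -22.63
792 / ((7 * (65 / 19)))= 15048 / 455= 33.07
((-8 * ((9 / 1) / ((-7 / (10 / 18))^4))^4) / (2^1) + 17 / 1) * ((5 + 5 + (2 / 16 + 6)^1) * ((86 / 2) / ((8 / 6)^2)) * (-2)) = -295028917666507938637533845573 / 22248204270643355826048192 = -13260.80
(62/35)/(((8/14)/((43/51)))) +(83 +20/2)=48763/510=95.61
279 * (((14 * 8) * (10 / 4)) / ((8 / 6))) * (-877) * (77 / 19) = -3956524110 / 19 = -208238111.05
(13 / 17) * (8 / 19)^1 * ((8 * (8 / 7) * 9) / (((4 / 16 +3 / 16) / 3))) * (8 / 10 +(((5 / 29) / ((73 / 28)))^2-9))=-528069332164608 / 354658459015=-1488.95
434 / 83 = 5.23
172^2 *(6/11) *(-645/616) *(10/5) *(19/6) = -90637980/847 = -107010.60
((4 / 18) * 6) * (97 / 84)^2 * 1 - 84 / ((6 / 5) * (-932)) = 1.85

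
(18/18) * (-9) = -9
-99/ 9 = -11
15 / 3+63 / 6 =15.50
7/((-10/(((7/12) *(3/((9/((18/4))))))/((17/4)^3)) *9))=-196/221085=-0.00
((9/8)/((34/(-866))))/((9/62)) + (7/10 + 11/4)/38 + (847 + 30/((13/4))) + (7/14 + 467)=189194259/167960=1126.42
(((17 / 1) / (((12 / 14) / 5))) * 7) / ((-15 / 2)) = -833 / 9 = -92.56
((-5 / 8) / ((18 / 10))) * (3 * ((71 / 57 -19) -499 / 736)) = 19331875 / 1006848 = 19.20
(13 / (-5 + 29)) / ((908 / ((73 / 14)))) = 949 / 305088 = 0.00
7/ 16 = 0.44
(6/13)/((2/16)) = 48/13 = 3.69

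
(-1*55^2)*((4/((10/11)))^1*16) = -212960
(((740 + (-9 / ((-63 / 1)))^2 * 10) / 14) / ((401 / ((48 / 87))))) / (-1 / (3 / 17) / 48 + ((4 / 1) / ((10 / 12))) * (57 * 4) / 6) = 208915200 / 523495122521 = 0.00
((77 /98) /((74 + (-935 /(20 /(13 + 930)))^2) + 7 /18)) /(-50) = -396 /48976435417175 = -0.00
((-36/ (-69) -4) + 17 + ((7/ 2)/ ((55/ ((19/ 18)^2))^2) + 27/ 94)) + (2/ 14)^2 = 465280687298143/ 33640866151200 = 13.83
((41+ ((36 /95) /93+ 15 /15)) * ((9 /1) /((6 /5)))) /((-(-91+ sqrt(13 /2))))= 185553 * sqrt(26) /9747361+ 2597742 /749797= 3.56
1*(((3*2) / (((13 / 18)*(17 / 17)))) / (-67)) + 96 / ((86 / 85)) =3549036 / 37453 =94.76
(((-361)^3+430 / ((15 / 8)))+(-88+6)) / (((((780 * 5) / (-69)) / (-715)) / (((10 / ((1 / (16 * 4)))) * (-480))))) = 182823484687360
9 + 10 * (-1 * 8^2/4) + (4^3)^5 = 1073741673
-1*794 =-794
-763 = -763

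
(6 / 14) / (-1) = -3 / 7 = -0.43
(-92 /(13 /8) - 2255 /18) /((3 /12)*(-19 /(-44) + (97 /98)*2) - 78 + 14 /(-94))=8625987832 /3677497083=2.35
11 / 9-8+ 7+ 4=38 / 9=4.22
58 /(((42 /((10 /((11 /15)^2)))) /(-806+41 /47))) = -823041750 /39809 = -20674.77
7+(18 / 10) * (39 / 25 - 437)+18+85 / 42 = -3973033 / 5250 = -756.77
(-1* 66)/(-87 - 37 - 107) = 2/7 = 0.29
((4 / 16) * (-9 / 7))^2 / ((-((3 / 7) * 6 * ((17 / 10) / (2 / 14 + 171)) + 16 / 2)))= -242595 / 18844616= -0.01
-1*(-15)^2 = -225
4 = 4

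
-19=-19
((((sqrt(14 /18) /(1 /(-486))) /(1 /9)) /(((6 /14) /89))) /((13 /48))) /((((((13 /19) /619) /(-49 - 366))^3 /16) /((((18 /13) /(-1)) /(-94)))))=243335283196326279388847424000 * sqrt(7) /17450771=36892618930415950888836.03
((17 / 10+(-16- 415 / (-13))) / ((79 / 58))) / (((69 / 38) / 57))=607202 / 1495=406.16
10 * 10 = 100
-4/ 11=-0.36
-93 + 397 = 304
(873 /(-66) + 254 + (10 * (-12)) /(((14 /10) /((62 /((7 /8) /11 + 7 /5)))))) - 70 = -3687907 /1078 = -3421.06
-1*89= -89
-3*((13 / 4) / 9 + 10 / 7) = -451 / 84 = -5.37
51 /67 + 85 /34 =437 /134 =3.26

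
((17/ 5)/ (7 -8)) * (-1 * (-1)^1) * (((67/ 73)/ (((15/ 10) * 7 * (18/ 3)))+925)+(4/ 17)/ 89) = -6436535242/ 2046555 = -3145.06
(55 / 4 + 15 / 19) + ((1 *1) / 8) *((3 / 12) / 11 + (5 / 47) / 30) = 13713937 / 943008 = 14.54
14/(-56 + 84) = 1/2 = 0.50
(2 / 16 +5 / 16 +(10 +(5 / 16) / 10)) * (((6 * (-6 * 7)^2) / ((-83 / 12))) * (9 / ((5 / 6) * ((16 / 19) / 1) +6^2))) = -682092495 / 173636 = -3928.29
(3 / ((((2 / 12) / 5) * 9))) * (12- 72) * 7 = -4200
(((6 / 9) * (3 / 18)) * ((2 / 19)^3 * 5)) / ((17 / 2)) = 80 / 1049427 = 0.00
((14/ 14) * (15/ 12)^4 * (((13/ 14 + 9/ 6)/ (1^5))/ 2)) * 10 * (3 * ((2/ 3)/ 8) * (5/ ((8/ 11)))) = 2921875/ 57344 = 50.95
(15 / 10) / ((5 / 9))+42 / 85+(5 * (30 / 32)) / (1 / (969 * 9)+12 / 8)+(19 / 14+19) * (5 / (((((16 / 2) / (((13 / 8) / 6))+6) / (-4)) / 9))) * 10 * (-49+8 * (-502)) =8038968436554189 / 1917999160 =4191330.53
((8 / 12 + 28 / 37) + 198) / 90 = 11068 / 4995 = 2.22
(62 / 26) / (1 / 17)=40.54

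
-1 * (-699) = 699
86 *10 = 860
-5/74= -0.07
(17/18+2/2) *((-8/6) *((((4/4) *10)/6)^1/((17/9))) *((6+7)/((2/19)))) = -43225/153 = -282.52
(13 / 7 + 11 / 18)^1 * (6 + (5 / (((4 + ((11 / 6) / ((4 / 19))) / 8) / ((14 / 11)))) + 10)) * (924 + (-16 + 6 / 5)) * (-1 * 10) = -262108321952 / 677061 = -387126.60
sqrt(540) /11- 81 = -81 + 6*sqrt(15) /11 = -78.89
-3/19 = -0.16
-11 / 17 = -0.65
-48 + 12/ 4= -45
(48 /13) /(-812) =-12 /2639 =-0.00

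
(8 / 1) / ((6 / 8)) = 32 / 3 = 10.67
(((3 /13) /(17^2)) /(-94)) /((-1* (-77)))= -3 /27193166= -0.00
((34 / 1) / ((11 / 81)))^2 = 7584516 / 121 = 62681.95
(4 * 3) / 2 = 6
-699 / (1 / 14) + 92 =-9694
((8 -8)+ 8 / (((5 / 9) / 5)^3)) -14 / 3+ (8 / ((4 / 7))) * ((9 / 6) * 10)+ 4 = 18124 / 3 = 6041.33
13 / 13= 1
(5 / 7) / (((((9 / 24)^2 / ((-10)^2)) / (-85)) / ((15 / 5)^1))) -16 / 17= -46240336 / 357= -129524.75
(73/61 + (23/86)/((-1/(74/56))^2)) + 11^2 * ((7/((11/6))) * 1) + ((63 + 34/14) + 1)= 2180197507/4112864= 530.09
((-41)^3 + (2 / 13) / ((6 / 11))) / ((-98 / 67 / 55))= 2591559.65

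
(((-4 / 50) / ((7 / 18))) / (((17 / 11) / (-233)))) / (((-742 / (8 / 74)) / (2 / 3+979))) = -180783768 / 40837825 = -4.43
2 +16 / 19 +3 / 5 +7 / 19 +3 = 647 / 95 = 6.81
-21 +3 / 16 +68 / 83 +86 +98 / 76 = 1698019 / 25232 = 67.30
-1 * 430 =-430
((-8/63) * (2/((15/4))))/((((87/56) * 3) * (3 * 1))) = -512/105705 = -0.00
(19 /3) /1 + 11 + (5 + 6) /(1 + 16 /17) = 23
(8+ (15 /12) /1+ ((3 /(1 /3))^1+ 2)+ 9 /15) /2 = 417 /40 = 10.42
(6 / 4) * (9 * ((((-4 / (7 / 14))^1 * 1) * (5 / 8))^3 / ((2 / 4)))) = -3375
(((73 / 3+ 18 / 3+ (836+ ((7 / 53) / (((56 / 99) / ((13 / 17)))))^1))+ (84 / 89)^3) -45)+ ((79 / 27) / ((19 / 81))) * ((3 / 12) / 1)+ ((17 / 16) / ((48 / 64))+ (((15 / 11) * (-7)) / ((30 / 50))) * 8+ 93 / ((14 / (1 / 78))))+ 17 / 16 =700.76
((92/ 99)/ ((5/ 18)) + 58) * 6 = 20244/ 55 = 368.07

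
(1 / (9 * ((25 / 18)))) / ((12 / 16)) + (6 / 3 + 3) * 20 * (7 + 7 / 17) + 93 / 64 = 60607279 / 81600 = 742.74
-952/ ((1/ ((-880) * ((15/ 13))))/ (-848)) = -10656307200/ 13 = -819715938.46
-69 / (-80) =69 / 80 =0.86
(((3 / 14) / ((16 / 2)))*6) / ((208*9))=1 / 11648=0.00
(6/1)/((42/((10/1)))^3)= 250/3087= 0.08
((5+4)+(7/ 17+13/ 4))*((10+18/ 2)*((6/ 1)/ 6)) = 16359/ 68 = 240.57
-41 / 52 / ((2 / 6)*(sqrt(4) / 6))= -369 / 52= -7.10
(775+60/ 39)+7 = 10186/ 13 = 783.54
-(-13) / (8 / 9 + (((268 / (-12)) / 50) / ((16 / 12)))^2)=4680000 / 360401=12.99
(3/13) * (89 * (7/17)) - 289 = -62000/221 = -280.54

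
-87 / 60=-29 / 20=-1.45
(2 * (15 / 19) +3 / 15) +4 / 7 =1563 / 665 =2.35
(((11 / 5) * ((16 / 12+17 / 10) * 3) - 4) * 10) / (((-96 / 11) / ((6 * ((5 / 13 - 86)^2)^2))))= -13520908026165771 / 2284880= -5917557169.81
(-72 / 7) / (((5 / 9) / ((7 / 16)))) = -81 / 10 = -8.10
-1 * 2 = -2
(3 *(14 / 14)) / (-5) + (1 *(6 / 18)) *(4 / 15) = -23 / 45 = -0.51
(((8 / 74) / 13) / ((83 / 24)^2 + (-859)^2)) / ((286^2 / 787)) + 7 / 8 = 29263821678849631 / 33444367628826440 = 0.88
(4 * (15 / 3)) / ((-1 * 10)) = -2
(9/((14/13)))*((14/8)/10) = 117/80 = 1.46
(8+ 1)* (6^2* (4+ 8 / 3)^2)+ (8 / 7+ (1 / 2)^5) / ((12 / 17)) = 38711671 / 2688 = 14401.66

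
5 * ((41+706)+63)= 4050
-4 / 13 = -0.31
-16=-16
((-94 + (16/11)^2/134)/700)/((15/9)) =-0.08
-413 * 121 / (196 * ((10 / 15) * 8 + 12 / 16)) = -21417 / 511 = -41.91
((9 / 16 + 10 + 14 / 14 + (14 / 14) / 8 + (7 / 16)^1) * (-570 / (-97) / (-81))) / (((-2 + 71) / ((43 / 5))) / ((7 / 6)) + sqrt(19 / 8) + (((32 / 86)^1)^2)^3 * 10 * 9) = -98048221202437497513900 / 755978404891228630555469 + 186012081361257293146655 * sqrt(38) / 40822833864126346049995326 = -0.10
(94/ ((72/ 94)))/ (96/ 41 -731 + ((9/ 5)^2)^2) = -56605625/ 331251732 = -0.17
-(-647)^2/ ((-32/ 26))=5441917/ 16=340119.81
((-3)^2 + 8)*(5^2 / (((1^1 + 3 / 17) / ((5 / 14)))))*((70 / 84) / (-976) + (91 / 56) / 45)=4475165 / 983808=4.55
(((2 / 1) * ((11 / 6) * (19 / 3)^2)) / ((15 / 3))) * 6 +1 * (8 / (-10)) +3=8041 / 45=178.69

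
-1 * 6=-6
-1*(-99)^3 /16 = 970299 /16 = 60643.69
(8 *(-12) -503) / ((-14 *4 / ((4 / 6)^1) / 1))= 599 / 84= 7.13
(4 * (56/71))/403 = 224/28613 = 0.01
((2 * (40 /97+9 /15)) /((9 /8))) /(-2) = -3928 /4365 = -0.90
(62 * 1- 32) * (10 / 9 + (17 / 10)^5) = 13778713 / 30000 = 459.29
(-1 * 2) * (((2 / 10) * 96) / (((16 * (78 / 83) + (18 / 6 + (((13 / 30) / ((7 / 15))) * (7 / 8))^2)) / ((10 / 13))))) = -8159232 / 5164367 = -1.58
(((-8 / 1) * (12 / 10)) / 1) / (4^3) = -3 / 20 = -0.15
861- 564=297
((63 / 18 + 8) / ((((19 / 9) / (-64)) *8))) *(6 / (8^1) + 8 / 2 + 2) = -5589 / 19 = -294.16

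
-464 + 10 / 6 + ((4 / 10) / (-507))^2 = -462.33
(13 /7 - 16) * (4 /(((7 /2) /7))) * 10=-7920 /7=-1131.43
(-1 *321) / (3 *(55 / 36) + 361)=-36 / 41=-0.88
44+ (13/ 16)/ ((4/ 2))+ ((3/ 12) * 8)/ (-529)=44.40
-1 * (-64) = 64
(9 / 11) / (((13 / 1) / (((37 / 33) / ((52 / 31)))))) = 3441 / 81796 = 0.04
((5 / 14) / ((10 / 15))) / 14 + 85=33335 / 392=85.04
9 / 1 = 9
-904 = -904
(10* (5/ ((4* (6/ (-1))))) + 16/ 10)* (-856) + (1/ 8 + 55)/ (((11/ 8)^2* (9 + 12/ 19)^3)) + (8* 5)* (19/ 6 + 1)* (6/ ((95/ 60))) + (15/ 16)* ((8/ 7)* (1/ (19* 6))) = 1045.35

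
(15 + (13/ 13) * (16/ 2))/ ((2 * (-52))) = -23/ 104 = -0.22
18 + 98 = 116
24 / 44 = 6 / 11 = 0.55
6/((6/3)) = 3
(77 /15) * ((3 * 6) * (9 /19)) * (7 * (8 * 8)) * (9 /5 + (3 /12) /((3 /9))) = 23750496 /475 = 50001.04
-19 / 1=-19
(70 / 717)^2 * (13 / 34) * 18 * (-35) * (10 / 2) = -11147500 / 971057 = -11.48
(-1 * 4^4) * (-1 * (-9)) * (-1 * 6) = 13824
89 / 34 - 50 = -47.38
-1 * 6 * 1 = -6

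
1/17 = 0.06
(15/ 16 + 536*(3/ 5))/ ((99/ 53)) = 151951/ 880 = 172.67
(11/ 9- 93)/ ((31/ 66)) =-18172/ 93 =-195.40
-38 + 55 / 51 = -1883 / 51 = -36.92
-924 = -924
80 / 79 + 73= 5847 / 79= 74.01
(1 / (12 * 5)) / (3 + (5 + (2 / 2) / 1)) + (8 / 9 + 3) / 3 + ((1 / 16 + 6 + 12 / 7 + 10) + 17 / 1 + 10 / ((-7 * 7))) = 35.87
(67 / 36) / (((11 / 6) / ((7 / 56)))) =67 / 528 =0.13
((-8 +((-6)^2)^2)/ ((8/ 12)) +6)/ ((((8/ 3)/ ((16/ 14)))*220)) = 2907/ 770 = 3.78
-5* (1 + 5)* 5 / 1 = -150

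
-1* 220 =-220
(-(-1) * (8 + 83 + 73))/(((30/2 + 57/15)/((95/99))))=38950/4653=8.37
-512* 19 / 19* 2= -1024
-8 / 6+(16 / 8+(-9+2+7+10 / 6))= 7 / 3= 2.33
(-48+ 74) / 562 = 13 / 281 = 0.05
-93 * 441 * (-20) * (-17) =-13944420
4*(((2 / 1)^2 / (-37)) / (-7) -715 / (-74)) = 10026 / 259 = 38.71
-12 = -12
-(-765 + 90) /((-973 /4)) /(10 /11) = -2970 /973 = -3.05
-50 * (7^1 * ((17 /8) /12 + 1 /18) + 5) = -47725 /144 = -331.42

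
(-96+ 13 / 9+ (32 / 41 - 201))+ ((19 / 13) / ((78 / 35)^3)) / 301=-3206044707569 / 10876257288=-294.77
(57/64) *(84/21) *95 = 5415/16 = 338.44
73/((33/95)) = 6935/33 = 210.15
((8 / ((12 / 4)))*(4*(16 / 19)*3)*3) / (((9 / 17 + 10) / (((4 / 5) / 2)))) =52224 / 17005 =3.07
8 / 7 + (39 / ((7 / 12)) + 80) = 148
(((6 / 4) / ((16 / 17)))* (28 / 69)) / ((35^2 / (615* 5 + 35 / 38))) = 397409 / 244720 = 1.62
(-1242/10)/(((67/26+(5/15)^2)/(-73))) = 3372.95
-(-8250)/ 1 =8250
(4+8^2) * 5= 340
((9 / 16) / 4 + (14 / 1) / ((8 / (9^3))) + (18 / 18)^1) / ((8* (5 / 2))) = 81721 / 1280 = 63.84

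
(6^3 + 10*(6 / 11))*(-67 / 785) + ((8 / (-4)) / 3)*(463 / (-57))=-13.49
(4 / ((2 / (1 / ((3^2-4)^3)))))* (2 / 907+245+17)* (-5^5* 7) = -83172600 / 907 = -91700.77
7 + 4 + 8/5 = 12.60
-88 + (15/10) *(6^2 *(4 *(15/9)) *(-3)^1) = -1168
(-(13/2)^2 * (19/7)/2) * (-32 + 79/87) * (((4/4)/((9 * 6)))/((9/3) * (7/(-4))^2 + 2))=8685755/2943297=2.95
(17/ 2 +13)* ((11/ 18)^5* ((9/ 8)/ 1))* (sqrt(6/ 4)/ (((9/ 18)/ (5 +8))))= 90027509* sqrt(6)/ 3359232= 65.65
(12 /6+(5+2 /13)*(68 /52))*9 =13293 /169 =78.66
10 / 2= 5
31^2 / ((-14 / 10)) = -686.43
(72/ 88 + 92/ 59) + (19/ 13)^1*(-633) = -7785464/ 8437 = -922.78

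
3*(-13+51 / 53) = -1914 / 53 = -36.11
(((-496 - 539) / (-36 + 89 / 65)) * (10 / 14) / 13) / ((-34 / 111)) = -2872125 / 535738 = -5.36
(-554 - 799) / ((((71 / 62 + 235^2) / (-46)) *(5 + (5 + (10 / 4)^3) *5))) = 30870048 / 2961778165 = 0.01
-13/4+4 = 3/4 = 0.75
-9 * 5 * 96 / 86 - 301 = -15103 / 43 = -351.23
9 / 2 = 4.50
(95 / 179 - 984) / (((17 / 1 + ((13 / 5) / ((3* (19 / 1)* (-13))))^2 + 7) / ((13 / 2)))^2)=-196281772671830625 / 2720917609301516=-72.14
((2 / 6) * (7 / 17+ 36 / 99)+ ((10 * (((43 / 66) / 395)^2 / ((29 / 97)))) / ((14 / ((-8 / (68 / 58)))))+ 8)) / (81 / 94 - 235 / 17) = -3139236160028 / 4927119684795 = -0.64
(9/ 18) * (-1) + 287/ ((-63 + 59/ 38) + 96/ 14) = -167205/ 29042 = -5.76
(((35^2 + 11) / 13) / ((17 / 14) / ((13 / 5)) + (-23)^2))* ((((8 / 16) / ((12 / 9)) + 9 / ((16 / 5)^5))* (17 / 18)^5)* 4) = 143777967032959 / 662949218746368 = 0.22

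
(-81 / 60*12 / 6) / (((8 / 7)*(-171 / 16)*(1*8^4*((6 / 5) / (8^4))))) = 7 / 38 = 0.18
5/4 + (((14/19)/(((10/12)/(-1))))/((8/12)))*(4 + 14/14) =-409/76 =-5.38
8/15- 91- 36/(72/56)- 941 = -15892/15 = -1059.47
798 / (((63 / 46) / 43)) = 25054.67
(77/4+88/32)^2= 484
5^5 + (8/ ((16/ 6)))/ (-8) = 3124.62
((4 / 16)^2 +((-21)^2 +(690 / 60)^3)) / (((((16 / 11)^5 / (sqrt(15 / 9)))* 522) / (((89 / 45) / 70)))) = 449944122749* sqrt(15) / 82760328806400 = 0.02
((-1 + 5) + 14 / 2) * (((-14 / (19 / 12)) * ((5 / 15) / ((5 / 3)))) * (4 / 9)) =-2464 / 285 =-8.65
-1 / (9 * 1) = -1 / 9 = -0.11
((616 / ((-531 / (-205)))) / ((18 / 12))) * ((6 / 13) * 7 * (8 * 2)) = 56573440 / 6903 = 8195.49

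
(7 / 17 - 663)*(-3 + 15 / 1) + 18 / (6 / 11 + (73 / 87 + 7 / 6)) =-659439660 / 83011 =-7944.00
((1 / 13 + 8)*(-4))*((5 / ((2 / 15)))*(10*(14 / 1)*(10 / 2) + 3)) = -11072250 / 13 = -851711.54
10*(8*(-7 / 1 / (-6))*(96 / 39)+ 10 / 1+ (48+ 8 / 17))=539980 / 663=814.45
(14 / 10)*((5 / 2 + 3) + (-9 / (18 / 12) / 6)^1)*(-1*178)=-5607 / 5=-1121.40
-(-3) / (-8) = -3 / 8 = -0.38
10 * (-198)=-1980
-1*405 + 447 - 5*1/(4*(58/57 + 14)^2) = 123083403/2930944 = 41.99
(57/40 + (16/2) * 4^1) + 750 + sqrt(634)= sqrt(634) + 31337/40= 808.60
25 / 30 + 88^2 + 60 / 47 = 2184403 / 282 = 7746.11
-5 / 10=-1 / 2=-0.50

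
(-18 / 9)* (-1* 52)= 104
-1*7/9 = -7/9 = -0.78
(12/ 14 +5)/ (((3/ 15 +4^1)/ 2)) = 410/ 147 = 2.79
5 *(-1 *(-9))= 45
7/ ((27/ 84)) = 196/ 9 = 21.78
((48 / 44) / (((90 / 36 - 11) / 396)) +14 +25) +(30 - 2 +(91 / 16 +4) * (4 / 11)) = 14735 / 748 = 19.70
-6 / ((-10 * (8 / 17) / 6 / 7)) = 1071 / 20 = 53.55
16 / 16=1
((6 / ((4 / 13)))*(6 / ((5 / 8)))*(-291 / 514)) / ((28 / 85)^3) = -4181822775 / 1410416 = -2964.96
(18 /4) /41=0.11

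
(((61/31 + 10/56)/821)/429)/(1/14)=621/7278986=0.00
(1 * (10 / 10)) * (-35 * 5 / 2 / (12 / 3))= -175 / 8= -21.88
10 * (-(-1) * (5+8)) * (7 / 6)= 455 / 3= 151.67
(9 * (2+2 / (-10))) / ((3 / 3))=81 / 5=16.20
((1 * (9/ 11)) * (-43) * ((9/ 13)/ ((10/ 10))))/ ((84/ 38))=-22059/ 2002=-11.02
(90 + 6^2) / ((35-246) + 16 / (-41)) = -574 / 963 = -0.60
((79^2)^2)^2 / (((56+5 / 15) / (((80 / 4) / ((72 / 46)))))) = 174467513139254515 / 507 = 344117382917661.77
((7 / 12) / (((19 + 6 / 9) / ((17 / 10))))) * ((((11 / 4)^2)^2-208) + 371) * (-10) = -6707911 / 60416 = -111.03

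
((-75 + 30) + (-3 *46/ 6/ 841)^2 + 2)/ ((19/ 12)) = -364950648/ 13438339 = -27.16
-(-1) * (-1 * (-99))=99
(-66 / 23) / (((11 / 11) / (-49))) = 3234 / 23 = 140.61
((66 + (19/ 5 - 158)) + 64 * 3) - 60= 219/ 5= 43.80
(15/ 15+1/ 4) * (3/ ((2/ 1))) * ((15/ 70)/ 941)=45/ 105392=0.00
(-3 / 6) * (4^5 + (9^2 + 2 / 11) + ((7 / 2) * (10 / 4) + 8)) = -49365 / 88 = -560.97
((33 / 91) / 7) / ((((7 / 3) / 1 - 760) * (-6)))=33 / 2895802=0.00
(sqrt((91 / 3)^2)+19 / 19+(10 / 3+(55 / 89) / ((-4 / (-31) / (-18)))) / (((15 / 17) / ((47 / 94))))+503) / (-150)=-1561537 / 480600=-3.25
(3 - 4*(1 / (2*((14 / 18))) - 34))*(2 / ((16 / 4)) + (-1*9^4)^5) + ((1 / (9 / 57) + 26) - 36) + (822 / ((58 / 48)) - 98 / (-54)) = -2597450489140486960224983 / 1566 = -1658652930485623857104.08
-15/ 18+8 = 43/ 6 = 7.17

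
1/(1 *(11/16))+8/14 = 156/77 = 2.03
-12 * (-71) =852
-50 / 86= -25 / 43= -0.58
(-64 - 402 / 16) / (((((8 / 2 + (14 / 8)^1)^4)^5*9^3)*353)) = -4260607557632 / 19201321442093410683869844319119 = -0.00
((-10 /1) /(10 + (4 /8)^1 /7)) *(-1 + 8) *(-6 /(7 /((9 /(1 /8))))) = 20160 /47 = 428.94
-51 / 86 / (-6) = 17 / 172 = 0.10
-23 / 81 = -0.28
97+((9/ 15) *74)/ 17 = 8467/ 85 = 99.61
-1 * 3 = -3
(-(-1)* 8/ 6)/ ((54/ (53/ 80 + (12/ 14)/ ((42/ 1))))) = 2677/ 158760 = 0.02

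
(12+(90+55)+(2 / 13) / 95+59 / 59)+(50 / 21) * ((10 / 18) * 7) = 5577314 / 33345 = 167.26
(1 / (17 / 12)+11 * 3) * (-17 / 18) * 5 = -159.17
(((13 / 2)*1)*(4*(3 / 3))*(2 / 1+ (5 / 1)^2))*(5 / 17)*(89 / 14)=156195 / 119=1312.56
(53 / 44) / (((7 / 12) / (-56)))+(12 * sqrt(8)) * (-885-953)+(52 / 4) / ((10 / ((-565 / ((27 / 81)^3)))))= -44112 * sqrt(2)-438837 / 22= -82330.93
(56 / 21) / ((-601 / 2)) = -16 / 1803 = -0.01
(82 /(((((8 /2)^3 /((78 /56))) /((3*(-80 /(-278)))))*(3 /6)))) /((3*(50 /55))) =17589 /15568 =1.13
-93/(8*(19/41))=-25.09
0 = 0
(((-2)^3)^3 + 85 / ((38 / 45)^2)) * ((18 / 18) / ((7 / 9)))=-729261 / 1444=-505.03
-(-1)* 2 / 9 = 2 / 9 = 0.22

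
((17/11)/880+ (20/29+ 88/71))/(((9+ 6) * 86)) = 38483963/25711144800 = 0.00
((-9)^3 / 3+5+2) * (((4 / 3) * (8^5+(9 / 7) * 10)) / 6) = -108307952 / 63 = -1719173.84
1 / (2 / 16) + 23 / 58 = 487 / 58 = 8.40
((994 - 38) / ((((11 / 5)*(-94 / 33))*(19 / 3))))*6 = -129060 / 893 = -144.52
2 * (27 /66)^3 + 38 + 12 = 266929 /5324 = 50.14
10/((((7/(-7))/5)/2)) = -100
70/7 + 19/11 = 129/11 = 11.73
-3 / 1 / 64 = -3 / 64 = -0.05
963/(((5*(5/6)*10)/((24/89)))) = 69336/11125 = 6.23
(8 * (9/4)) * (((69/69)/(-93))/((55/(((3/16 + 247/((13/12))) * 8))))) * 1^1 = -6.42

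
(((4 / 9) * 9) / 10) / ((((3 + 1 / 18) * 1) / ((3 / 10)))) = 54 / 1375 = 0.04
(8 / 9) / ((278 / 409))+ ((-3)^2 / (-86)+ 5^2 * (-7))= -18698113 / 107586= -173.80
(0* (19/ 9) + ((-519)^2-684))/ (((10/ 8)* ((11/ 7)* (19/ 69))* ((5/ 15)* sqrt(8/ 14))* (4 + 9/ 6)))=1557251892* sqrt(7)/ 11495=358425.51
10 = 10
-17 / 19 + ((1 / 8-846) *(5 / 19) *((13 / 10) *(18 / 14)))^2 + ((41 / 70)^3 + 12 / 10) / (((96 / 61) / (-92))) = 1644498802203053 / 11887008000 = 138344.22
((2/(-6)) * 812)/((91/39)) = -116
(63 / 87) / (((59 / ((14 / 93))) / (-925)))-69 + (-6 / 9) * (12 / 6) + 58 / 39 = -48650145 / 689533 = -70.56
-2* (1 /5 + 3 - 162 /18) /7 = 58 /35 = 1.66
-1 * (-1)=1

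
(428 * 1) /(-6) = -214 /3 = -71.33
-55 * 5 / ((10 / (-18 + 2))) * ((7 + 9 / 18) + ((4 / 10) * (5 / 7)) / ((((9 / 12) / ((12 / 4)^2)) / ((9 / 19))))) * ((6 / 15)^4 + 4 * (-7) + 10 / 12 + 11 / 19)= -33683622698 / 315875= -106635.92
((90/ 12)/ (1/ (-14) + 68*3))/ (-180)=-7/ 34260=-0.00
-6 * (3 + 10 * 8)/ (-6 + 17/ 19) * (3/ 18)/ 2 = 1577/ 194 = 8.13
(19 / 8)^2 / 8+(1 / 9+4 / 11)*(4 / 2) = 83867 / 50688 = 1.65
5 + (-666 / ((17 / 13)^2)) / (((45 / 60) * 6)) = -23567 / 289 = -81.55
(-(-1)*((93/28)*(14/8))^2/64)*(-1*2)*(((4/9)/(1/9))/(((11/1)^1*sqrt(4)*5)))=-0.04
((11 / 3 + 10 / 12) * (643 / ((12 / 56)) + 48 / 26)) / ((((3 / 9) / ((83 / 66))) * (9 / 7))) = 34016969 / 858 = 39646.82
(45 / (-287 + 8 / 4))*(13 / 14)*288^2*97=-1179613.35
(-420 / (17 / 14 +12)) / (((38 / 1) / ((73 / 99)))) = -14308 / 23199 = -0.62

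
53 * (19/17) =59.24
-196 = -196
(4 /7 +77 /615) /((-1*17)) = -2999 /73185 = -0.04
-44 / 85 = -0.52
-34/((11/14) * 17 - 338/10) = 2380/1431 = 1.66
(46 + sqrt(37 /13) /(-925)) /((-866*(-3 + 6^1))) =-23 /1299 + sqrt(481) /31240950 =-0.02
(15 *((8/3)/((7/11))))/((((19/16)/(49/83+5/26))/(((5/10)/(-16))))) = -185790/143507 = -1.29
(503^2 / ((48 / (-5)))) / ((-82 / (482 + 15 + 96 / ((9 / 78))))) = 427145.53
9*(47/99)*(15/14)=705/154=4.58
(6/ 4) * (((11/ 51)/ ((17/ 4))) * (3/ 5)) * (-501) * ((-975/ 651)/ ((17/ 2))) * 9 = 36.29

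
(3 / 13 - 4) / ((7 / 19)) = -10.23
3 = 3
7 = 7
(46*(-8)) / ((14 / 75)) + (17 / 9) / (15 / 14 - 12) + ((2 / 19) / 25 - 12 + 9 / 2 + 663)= -708915757 / 538650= -1316.10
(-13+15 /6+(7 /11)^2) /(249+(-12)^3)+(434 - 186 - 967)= -257340599 /357918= -718.99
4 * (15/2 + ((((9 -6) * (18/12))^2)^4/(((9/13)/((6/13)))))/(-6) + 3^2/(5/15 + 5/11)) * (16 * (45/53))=-2795202945/2756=-1014224.58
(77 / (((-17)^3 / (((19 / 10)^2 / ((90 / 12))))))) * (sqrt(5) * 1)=-27797 * sqrt(5) / 3684750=-0.02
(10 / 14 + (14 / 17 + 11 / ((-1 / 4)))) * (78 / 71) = -394134 / 8449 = -46.65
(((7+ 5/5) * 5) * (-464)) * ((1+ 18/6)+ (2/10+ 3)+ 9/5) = -167040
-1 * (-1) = 1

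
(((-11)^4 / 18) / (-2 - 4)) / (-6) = 14641 / 648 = 22.59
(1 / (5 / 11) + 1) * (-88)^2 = 123904 / 5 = 24780.80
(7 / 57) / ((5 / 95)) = 7 / 3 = 2.33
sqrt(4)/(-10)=-0.20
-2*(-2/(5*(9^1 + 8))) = 4/85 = 0.05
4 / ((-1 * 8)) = -1 / 2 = -0.50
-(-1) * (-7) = -7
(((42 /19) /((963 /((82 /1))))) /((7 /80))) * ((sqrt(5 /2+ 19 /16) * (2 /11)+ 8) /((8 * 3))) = 820 * sqrt(59) /201267+ 13120 /18297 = 0.75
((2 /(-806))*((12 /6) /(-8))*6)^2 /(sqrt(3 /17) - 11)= -1683 /1334352344 - 9*sqrt(51) /1334352344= -0.00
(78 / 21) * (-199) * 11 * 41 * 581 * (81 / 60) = -2614657617 / 10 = -261465761.70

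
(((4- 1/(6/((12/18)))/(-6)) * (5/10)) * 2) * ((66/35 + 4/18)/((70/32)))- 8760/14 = -621.84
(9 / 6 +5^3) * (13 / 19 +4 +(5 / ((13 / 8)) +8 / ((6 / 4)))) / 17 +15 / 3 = 2580829 / 25194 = 102.44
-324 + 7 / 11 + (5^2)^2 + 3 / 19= 63075 / 209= 301.79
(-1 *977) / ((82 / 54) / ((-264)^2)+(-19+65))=-1838510784 / 86562473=-21.24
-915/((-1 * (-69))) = -305/23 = -13.26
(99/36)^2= 121/16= 7.56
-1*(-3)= 3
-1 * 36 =-36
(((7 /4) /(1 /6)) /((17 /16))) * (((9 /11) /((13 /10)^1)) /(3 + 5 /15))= 4536 /2431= 1.87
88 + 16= 104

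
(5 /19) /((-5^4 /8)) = -8 /2375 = -0.00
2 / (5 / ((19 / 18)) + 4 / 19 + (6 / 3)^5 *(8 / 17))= 323 / 3231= 0.10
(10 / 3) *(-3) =-10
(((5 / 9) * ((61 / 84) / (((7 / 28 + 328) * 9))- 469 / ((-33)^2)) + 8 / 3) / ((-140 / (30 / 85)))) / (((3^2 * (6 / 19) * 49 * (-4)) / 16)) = 12464496812 / 70910404900335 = 0.00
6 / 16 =3 / 8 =0.38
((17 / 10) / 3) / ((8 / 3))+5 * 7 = 2817 / 80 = 35.21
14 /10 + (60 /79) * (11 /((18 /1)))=2209 /1185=1.86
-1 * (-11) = 11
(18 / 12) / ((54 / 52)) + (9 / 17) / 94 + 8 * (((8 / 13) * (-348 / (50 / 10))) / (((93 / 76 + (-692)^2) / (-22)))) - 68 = -2263624322892317 / 34021975856310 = -66.53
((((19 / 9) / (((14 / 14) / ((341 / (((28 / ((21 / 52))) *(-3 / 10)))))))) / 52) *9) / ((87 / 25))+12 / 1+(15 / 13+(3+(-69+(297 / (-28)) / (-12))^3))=-6528132625338587 / 20656656384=-316030.46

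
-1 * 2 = -2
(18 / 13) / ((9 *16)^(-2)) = 373248 / 13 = 28711.38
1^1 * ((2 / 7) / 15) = 0.02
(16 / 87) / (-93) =-16 / 8091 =-0.00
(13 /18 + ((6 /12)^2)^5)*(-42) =-46655 /1536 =-30.37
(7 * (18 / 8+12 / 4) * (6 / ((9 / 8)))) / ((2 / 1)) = 98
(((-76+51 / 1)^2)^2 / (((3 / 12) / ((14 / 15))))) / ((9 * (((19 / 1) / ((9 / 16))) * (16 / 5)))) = 2734375 / 1824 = 1499.11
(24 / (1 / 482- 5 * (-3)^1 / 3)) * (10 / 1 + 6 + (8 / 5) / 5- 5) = 3273744 / 60275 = 54.31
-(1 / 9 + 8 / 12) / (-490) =1 / 630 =0.00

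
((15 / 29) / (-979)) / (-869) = 15 / 24671779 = 0.00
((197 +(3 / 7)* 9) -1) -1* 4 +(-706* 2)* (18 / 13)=-160089 / 91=-1759.22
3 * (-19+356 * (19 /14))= 9747 /7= 1392.43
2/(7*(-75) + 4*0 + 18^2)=-2/201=-0.01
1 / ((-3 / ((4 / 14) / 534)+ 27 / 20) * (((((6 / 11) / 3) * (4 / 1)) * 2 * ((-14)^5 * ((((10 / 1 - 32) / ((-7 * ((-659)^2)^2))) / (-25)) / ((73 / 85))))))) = -344194976203825 / 1171485778176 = -293.81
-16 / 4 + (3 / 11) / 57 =-835 / 209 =-4.00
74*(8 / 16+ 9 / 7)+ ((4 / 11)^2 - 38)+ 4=83239 / 847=98.28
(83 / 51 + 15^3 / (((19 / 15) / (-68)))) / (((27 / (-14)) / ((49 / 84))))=8602730227 / 156978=54802.14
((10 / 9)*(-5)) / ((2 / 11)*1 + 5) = -550 / 513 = -1.07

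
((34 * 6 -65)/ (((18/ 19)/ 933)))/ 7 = 821351/ 42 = 19555.98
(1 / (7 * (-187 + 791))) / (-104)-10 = -4397121 / 439712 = -10.00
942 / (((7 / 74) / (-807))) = -56254356 / 7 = -8036336.57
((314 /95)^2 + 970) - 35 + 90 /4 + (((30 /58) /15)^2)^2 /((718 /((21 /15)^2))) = 2219215808583791 /2291572757975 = 968.42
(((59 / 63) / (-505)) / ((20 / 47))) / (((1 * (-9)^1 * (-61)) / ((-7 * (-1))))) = -2773 / 49904100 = -0.00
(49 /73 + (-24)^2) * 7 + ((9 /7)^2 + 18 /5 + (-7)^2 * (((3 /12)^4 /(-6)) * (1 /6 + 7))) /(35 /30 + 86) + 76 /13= 755068292913373 /186777776640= 4042.60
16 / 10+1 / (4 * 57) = 1829 / 1140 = 1.60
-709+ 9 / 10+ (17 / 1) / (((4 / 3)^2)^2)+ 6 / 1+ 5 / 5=-890523 / 1280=-695.72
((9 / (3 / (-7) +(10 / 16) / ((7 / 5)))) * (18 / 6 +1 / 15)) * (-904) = -6986112 / 5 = -1397222.40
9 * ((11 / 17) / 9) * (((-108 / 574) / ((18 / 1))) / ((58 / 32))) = -528 / 141491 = -0.00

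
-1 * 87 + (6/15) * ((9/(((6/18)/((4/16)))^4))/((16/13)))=-881403/10240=-86.07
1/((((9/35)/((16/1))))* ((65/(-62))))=-6944/117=-59.35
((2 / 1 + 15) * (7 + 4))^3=6539203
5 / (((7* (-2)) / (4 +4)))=-2.86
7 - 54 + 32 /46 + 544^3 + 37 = 3702751018 /23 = 160989174.70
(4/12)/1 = 1/3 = 0.33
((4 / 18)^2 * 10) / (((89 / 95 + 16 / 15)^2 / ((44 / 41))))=15884000 / 120309129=0.13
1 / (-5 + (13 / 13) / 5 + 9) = 5 / 21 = 0.24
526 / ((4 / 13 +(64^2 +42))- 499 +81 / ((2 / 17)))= 0.12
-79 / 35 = -2.26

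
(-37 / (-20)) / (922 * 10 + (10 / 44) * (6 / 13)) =5291 / 26369500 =0.00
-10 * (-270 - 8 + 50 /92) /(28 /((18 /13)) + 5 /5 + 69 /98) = 56284830 /444797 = 126.54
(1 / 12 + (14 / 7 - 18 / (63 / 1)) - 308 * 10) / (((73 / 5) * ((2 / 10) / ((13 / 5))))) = -16806985 / 6132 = -2740.87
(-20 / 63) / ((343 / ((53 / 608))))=-265 / 3284568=-0.00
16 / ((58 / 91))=728 / 29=25.10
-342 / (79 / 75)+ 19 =-24149 / 79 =-305.68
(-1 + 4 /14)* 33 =-165 /7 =-23.57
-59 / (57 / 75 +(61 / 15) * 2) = -4425 / 667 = -6.63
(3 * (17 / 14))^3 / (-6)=-44217 / 5488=-8.06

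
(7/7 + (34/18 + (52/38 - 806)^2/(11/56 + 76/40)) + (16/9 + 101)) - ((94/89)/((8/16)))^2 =308927.36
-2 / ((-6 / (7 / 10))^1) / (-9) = -7 / 270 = -0.03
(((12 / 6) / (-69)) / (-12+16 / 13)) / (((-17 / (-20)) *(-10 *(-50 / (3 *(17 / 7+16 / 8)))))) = 403 / 4789750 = 0.00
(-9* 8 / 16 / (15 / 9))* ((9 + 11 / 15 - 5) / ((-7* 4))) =639 / 1400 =0.46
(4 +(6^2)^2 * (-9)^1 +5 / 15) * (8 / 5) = -279832 / 15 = -18655.47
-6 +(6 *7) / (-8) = -45 / 4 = -11.25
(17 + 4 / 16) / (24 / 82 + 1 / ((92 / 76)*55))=56.06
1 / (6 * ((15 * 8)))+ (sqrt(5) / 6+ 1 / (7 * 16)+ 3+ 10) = sqrt(5) / 6+ 16393 / 1260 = 13.38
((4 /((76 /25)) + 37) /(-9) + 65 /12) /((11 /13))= 10309 /7524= 1.37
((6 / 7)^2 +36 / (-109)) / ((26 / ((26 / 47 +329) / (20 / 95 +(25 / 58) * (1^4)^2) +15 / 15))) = 18470275560 / 2307189157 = 8.01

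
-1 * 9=-9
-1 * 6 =-6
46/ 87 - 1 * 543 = -47195/ 87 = -542.47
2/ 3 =0.67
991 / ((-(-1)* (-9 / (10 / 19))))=-9910 / 171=-57.95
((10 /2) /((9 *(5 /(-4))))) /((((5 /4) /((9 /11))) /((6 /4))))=-24 /55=-0.44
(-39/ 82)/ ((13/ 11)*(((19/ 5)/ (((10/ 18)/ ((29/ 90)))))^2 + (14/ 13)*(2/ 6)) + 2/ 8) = -1828125/ 24657892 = -0.07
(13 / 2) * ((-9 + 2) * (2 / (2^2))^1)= -91 / 4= -22.75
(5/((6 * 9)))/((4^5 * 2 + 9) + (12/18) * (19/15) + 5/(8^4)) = 51200/1137906339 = 0.00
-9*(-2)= 18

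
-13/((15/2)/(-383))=9958/15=663.87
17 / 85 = 1 / 5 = 0.20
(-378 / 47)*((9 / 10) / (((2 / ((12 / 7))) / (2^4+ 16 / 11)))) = -279936 / 2585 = -108.29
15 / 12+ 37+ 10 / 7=1111 / 28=39.68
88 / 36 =22 / 9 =2.44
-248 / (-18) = 124 / 9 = 13.78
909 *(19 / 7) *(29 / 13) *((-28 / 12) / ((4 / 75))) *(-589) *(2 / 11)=7375148775 / 286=25787233.48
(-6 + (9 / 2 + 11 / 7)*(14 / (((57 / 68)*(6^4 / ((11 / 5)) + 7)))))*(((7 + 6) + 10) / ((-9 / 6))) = 89.39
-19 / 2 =-9.50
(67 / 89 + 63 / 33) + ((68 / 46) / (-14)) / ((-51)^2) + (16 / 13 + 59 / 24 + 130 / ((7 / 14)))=668017142575 / 2508033528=266.35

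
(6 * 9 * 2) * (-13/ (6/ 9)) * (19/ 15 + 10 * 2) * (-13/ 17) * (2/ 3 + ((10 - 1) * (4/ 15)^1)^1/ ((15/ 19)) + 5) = 633669894/ 2125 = 298197.60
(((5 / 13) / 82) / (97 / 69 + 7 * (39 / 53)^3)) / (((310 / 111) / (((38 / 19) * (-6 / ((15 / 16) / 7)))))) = -63853940808 / 1780028820895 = -0.04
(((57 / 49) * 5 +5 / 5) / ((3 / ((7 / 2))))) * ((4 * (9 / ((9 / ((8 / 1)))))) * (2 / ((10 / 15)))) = 5344 / 7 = 763.43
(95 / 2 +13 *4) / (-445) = -199 / 890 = -0.22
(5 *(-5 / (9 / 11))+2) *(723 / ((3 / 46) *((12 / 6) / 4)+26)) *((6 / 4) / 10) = -118.96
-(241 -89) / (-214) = 76 / 107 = 0.71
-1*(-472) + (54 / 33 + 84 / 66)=474.91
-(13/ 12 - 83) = 983/ 12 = 81.92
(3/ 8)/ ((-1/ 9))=-27/ 8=-3.38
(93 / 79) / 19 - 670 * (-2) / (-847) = -1932569 / 1271347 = -1.52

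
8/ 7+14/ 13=202/ 91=2.22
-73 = -73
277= 277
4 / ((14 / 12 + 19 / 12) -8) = -16 / 21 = -0.76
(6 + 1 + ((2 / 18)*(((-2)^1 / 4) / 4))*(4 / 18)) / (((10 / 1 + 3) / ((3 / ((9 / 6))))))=1.08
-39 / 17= -2.29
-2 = -2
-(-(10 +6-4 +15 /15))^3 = 2197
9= 9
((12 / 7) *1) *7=12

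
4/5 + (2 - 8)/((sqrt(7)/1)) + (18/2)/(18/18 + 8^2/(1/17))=489/605 - 6 * sqrt(7)/7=-1.46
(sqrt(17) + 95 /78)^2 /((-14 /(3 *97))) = -10907941 /28392- 9215 *sqrt(17) /182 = -592.95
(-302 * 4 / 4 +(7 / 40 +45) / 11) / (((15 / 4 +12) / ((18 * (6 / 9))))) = -87382 / 385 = -226.97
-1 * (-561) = 561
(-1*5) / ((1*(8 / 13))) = -65 / 8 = -8.12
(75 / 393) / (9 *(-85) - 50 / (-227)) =-0.00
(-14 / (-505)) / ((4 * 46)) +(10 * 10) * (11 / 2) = 25553007 / 46460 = 550.00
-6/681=-2/227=-0.01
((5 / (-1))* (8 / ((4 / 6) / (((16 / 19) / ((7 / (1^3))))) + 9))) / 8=-120 / 349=-0.34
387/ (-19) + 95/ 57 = -1066/ 57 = -18.70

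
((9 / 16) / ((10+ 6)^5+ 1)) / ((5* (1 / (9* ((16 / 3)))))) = 27 / 5242885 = 0.00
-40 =-40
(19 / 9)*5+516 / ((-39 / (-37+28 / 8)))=53093 / 117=453.79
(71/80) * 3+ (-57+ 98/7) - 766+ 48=-60667/80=-758.34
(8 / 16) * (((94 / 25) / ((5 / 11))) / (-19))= -517 / 2375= -0.22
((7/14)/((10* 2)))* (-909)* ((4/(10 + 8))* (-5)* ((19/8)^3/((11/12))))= 2078277/5632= 369.01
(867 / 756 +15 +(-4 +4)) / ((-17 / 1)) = -4069 / 4284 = -0.95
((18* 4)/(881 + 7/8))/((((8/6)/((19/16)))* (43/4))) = 2052/303365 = 0.01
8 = 8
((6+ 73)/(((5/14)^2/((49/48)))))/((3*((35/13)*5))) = 352261/22500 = 15.66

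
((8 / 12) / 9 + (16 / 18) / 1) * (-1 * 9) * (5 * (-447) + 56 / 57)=3310814 / 171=19361.49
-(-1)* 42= 42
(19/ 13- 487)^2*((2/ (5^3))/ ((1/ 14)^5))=42855261990912/ 21125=2028651455.19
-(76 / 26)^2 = -1444 / 169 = -8.54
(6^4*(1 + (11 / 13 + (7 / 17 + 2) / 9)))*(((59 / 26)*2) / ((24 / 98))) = 145879860 / 2873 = 50776.14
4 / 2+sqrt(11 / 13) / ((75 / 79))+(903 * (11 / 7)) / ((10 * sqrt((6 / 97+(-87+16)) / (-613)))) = 79 * sqrt(143) / 975+2+1419 * sqrt(409151141) / 68810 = 420.10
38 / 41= 0.93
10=10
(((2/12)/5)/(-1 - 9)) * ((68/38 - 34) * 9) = 459/475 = 0.97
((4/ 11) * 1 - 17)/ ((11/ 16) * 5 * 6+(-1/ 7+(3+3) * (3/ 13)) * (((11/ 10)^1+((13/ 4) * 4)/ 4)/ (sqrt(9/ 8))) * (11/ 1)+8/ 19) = 18421785072600/ 141810880632773 - 3152071846560 * sqrt(2)/ 12891898239343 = -0.22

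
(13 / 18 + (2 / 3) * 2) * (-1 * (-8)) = 148 / 9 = 16.44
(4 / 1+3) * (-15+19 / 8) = -707 / 8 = -88.38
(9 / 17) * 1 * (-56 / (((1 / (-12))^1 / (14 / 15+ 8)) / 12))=3241728 / 85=38137.98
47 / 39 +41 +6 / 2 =1763 / 39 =45.21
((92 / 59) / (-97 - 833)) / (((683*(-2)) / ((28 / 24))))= 161 / 112428630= 0.00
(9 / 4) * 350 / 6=131.25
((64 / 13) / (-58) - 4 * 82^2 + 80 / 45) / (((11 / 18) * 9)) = -182504768 / 37323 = -4889.87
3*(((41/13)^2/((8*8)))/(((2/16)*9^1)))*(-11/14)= -18491/56784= -0.33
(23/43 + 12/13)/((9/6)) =1630/1677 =0.97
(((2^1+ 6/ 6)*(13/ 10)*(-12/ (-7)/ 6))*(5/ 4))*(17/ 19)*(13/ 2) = 8619/ 1064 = 8.10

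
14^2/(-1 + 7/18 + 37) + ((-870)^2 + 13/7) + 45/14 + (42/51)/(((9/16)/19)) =1061991968761/1403010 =756938.27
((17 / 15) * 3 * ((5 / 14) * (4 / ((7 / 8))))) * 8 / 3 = 14.80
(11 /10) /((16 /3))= 33 /160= 0.21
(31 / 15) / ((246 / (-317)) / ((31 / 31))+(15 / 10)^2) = 39308 / 28035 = 1.40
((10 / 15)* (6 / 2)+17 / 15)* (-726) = -11374 / 5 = -2274.80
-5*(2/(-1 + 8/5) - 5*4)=250/3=83.33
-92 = -92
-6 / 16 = -3 / 8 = -0.38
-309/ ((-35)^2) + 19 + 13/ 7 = 25241/ 1225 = 20.60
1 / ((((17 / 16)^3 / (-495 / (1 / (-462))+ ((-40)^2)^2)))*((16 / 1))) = 713904640 / 4913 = 145309.31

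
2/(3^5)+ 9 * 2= 4376/243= 18.01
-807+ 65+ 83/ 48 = -35533/ 48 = -740.27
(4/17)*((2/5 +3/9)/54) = 22/6885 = 0.00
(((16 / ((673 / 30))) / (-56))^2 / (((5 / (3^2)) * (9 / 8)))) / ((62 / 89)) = 256320 / 687999151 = 0.00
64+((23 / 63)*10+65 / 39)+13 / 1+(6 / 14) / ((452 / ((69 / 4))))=9378151 / 113904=82.33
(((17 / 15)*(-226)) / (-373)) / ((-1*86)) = -1921 / 240585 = -0.01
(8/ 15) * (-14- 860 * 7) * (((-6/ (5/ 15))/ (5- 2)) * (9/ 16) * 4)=217224/ 5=43444.80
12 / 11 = 1.09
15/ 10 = 3/ 2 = 1.50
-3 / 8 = -0.38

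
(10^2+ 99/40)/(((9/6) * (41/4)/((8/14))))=16396/4305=3.81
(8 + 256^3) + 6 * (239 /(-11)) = 184548030 /11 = 16777093.64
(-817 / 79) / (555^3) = -0.00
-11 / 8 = -1.38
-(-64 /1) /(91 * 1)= 64 /91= 0.70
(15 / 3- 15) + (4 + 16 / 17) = -86 / 17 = -5.06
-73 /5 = -14.60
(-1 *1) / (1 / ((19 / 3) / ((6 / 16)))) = -152 / 9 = -16.89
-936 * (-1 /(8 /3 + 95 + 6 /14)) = 4914 /515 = 9.54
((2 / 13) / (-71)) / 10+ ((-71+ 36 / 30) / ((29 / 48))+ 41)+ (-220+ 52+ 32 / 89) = -576916682 / 2382263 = -242.17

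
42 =42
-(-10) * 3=30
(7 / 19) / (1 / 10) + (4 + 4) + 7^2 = 1153 / 19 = 60.68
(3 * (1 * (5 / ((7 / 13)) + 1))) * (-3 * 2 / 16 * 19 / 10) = -1539 / 70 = -21.99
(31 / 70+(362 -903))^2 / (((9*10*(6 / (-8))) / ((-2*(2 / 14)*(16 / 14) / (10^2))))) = 318175538 / 22509375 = 14.14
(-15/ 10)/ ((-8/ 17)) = 51/ 16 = 3.19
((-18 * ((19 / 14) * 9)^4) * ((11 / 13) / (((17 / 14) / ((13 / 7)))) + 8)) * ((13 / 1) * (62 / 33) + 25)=-47215947428901 / 256564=-184031849.48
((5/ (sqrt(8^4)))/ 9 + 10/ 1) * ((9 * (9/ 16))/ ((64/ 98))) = 2542365/ 32768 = 77.59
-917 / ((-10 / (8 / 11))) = 3668 / 55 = 66.69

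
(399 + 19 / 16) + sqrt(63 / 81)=sqrt(7) / 3 + 6403 / 16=401.07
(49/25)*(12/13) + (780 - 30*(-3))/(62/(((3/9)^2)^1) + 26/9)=2756487/820300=3.36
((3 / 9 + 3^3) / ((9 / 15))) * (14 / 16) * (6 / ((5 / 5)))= 1435 / 6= 239.17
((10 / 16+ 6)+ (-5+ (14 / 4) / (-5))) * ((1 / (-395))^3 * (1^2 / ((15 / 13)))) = -481 / 36977925000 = -0.00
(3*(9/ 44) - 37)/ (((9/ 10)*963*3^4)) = -8005/ 15444594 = -0.00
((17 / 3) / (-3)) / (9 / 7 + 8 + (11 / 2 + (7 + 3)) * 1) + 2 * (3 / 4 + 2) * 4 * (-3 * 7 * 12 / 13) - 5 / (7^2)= -848736289 / 1989351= -426.64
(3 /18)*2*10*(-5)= -50 /3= -16.67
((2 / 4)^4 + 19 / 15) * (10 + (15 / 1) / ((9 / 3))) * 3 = 957 / 16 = 59.81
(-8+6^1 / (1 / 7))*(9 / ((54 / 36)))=204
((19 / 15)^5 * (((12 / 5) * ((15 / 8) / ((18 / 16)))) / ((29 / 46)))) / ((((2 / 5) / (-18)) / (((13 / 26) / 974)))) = -113900554 / 238325625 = -0.48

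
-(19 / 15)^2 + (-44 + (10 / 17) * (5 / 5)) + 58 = 49663 / 3825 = 12.98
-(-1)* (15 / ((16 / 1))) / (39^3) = 5 / 316368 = 0.00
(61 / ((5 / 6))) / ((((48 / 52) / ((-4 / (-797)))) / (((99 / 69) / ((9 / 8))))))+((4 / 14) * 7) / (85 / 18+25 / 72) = 18107456 / 20072445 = 0.90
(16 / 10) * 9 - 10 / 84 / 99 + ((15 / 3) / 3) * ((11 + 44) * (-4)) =-7323649 / 20790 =-352.27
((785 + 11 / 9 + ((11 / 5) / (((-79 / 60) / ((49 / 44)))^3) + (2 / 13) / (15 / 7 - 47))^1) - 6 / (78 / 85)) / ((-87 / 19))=-16206164200296803 / 95339179707057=-169.98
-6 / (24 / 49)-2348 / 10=-4941 / 20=-247.05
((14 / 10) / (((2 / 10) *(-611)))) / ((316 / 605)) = -4235 / 193076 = -0.02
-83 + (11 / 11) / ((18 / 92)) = -701 / 9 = -77.89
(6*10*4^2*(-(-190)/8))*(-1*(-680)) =15504000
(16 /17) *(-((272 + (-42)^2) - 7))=-32464 /17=-1909.65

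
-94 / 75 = -1.25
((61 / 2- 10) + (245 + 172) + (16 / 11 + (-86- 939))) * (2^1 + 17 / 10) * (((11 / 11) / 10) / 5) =-477041 / 11000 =-43.37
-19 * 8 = -152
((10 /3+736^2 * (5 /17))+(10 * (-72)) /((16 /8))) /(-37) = -8107250 /1887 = -4296.37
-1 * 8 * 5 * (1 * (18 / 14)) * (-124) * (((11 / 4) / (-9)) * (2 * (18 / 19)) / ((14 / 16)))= -3928320 / 931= -4219.46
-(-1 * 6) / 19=6 / 19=0.32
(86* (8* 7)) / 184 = 602 / 23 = 26.17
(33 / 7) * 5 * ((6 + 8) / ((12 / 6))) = 165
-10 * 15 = -150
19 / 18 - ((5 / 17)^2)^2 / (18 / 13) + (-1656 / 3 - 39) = -147819604 / 250563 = -589.95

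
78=78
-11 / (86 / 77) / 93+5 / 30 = 81 / 1333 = 0.06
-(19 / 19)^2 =-1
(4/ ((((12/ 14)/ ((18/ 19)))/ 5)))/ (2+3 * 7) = 420/ 437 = 0.96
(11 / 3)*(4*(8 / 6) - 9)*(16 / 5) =-1936 / 45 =-43.02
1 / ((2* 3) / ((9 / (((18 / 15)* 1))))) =5 / 4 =1.25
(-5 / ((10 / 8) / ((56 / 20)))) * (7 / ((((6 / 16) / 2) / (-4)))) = 25088 / 15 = 1672.53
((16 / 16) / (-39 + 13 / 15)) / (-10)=3 / 1144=0.00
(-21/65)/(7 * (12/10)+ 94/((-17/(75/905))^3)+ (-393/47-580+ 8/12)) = 86262272715213/154673093933683637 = 0.00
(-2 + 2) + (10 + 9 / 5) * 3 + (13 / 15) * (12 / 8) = 36.70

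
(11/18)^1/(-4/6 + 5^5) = 11/56238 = 0.00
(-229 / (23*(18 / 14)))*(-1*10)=16030 / 207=77.44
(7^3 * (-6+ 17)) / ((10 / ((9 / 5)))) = 33957 / 50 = 679.14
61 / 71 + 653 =46424 / 71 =653.86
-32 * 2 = -64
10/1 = 10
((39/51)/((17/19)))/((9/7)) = 1729/2601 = 0.66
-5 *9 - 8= -53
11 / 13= 0.85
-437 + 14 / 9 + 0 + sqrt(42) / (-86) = -3919 / 9 - sqrt(42) / 86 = -435.52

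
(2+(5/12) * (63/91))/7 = 17/52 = 0.33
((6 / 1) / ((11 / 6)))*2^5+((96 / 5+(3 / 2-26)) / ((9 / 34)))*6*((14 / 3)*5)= -267140 / 99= -2698.38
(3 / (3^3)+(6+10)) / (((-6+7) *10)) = 29 / 18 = 1.61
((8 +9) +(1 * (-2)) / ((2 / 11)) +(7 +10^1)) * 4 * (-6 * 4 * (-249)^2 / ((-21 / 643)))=4191692749.71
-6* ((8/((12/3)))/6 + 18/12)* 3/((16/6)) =-99/8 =-12.38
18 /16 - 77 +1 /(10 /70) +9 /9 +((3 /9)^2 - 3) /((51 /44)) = -258389 /3672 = -70.37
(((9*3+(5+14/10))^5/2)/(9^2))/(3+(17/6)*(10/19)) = 2467947726533/43200000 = 57128.42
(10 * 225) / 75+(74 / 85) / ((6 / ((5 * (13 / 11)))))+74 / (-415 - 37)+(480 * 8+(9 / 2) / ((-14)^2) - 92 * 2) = 91615114957 / 24850056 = 3686.72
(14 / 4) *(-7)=-49 / 2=-24.50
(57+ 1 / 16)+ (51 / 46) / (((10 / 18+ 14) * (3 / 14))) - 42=15.42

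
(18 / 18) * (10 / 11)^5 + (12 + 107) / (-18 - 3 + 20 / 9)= -155585621 / 27217619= -5.72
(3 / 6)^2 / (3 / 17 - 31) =-17 / 2096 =-0.01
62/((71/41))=2542/71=35.80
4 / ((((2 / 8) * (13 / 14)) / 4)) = 896 / 13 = 68.92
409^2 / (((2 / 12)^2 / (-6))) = -36132696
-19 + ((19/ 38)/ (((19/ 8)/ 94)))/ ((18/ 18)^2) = 15/ 19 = 0.79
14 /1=14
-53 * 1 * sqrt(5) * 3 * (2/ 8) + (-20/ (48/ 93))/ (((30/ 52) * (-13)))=31/ 6 -159 * sqrt(5)/ 4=-83.72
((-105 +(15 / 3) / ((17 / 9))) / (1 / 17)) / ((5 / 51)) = -17748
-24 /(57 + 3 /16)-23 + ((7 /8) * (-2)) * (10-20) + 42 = 22009 /610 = 36.08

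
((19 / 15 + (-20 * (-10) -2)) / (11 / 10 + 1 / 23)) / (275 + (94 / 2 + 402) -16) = 68747 / 279306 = 0.25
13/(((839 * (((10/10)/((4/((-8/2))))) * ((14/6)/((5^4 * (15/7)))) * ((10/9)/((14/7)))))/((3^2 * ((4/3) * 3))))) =-23692500/41111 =-576.31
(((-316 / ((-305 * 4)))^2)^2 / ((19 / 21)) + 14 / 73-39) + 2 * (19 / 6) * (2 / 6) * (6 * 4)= 427176214211894 / 36007840250625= 11.86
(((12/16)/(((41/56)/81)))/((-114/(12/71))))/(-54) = 126/55309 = 0.00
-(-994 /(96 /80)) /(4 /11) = 27335 /12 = 2277.92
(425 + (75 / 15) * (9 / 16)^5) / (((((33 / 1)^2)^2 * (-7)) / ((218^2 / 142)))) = -5298213674645 / 309016782176256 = -0.02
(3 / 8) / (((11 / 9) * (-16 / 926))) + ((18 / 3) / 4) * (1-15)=-27285 / 704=-38.76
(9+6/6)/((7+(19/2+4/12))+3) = 60/119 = 0.50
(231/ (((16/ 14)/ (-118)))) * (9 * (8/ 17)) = -1717254/ 17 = -101014.94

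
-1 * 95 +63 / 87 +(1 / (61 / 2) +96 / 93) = -5111588 / 54839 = -93.21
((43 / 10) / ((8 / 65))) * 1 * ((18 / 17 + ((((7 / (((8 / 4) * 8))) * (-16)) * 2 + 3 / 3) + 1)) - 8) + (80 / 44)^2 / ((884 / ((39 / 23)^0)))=-141567627 / 213928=-661.75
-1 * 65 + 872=807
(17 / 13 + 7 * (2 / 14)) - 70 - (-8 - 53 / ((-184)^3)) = -4834095793 / 80983552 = -59.69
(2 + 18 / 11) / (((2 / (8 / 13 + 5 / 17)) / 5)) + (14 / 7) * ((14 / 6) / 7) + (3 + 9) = 152678 / 7293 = 20.93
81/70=1.16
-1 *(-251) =251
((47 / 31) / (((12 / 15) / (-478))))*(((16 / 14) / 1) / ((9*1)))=-224660 / 1953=-115.03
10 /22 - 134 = -1469 /11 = -133.55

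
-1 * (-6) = 6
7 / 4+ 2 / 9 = 1.97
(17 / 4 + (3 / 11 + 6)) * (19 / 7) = 8797 / 308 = 28.56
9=9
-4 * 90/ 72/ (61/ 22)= -110/ 61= -1.80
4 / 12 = 1 / 3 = 0.33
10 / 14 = 5 / 7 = 0.71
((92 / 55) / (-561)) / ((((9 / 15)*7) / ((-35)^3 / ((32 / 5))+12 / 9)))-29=-75406405 / 3110184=-24.24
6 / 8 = 3 / 4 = 0.75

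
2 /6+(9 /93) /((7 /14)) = 49 /93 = 0.53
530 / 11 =48.18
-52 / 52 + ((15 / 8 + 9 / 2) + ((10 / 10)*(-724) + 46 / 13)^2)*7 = 4912488517 / 1352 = 3633497.42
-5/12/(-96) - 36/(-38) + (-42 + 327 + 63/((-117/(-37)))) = 87034835/284544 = 305.87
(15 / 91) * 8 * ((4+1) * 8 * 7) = 4800 / 13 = 369.23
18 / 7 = 2.57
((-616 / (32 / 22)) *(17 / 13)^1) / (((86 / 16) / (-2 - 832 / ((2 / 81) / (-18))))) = -34933471496 / 559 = -62492793.37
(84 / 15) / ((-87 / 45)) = -84 / 29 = -2.90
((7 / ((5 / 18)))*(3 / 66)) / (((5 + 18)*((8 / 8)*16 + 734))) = 21 / 316250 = 0.00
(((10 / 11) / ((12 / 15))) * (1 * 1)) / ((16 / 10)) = 125 / 176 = 0.71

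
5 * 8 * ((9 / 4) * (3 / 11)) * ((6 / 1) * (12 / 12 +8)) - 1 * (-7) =14657 / 11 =1332.45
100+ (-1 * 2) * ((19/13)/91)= 118262/1183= 99.97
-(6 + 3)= -9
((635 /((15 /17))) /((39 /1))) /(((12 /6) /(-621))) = -148971 /26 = -5729.65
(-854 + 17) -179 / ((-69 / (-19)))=-61154 / 69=-886.29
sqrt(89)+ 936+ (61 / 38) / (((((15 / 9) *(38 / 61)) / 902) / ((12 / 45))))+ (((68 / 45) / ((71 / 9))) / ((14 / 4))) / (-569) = sqrt(89)+ 3338015365926 / 2552206825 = 1317.33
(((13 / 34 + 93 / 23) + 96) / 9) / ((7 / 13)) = 145847 / 7038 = 20.72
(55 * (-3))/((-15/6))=66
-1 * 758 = -758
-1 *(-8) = 8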